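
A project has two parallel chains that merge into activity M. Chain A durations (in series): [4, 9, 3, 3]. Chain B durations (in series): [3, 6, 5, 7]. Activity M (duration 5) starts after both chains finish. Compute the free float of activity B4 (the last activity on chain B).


ES(B4) = sum of predecessors on chain B = 14
EF(B4) = ES + duration = 14 + 7 = 21
Successor of B4 is M. ES(M) = max(sum(A), sum(B)) = max(19, 21) = 21
Free float = ES(successor) - EF(current) = 21 - 21 = 0

0


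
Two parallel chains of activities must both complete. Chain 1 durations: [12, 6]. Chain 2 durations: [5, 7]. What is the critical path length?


Path A total = 12 + 6 = 18
Path B total = 5 + 7 = 12
Critical path = longest path = max(18, 12) = 18

18


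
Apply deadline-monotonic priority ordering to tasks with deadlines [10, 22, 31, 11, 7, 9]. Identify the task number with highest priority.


Sort tasks by relative deadline (ascending):
  Task 5: deadline = 7
  Task 6: deadline = 9
  Task 1: deadline = 10
  Task 4: deadline = 11
  Task 2: deadline = 22
  Task 3: deadline = 31
Priority order (highest first): [5, 6, 1, 4, 2, 3]
Highest priority task = 5

5


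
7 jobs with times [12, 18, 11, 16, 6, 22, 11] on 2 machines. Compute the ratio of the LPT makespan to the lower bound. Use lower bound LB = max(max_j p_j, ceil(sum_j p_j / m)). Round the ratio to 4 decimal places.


LPT order: [22, 18, 16, 12, 11, 11, 6]
Machine loads after assignment: [51, 45]
LPT makespan = 51
Lower bound = max(max_job, ceil(total/2)) = max(22, 48) = 48
Ratio = 51 / 48 = 1.0625

1.0625


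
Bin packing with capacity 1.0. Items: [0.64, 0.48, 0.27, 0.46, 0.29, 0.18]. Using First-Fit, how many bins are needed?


Place items sequentially using First-Fit:
  Item 0.64 -> new Bin 1
  Item 0.48 -> new Bin 2
  Item 0.27 -> Bin 1 (now 0.91)
  Item 0.46 -> Bin 2 (now 0.94)
  Item 0.29 -> new Bin 3
  Item 0.18 -> Bin 3 (now 0.47)
Total bins used = 3

3


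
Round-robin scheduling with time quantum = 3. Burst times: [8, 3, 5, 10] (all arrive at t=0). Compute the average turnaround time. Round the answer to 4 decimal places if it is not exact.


Time quantum = 3
Execution trace:
  J1 runs 3 units, time = 3
  J2 runs 3 units, time = 6
  J3 runs 3 units, time = 9
  J4 runs 3 units, time = 12
  J1 runs 3 units, time = 15
  J3 runs 2 units, time = 17
  J4 runs 3 units, time = 20
  J1 runs 2 units, time = 22
  J4 runs 3 units, time = 25
  J4 runs 1 units, time = 26
Finish times: [22, 6, 17, 26]
Average turnaround = 71/4 = 17.75

17.75


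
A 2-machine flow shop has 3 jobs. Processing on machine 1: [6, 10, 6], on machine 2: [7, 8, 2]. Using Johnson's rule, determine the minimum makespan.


Apply Johnson's rule:
  Group 1 (a <= b): [(1, 6, 7)]
  Group 2 (a > b): [(2, 10, 8), (3, 6, 2)]
Optimal job order: [1, 2, 3]
Schedule:
  Job 1: M1 done at 6, M2 done at 13
  Job 2: M1 done at 16, M2 done at 24
  Job 3: M1 done at 22, M2 done at 26
Makespan = 26

26


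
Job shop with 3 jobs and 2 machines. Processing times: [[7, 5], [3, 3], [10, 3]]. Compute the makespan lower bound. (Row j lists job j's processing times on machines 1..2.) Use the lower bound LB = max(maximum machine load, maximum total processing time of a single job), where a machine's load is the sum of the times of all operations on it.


Machine loads:
  Machine 1: 7 + 3 + 10 = 20
  Machine 2: 5 + 3 + 3 = 11
Max machine load = 20
Job totals:
  Job 1: 12
  Job 2: 6
  Job 3: 13
Max job total = 13
Lower bound = max(20, 13) = 20

20


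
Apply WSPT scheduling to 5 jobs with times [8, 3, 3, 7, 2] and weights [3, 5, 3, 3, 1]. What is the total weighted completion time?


Compute p/w ratios and sort ascending (WSPT): [(3, 5), (3, 3), (2, 1), (7, 3), (8, 3)]
Compute weighted completion times:
  Job (p=3,w=5): C=3, w*C=5*3=15
  Job (p=3,w=3): C=6, w*C=3*6=18
  Job (p=2,w=1): C=8, w*C=1*8=8
  Job (p=7,w=3): C=15, w*C=3*15=45
  Job (p=8,w=3): C=23, w*C=3*23=69
Total weighted completion time = 155

155


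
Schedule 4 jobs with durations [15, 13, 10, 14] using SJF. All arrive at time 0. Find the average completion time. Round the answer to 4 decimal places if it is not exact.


SJF order (ascending): [10, 13, 14, 15]
Completion times:
  Job 1: burst=10, C=10
  Job 2: burst=13, C=23
  Job 3: burst=14, C=37
  Job 4: burst=15, C=52
Average completion = 122/4 = 30.5

30.5


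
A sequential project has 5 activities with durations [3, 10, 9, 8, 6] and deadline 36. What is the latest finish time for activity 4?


LF(activity 4) = deadline - sum of successor durations
Successors: activities 5 through 5 with durations [6]
Sum of successor durations = 6
LF = 36 - 6 = 30

30


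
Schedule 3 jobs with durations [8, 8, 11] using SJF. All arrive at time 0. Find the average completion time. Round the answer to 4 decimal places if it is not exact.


SJF order (ascending): [8, 8, 11]
Completion times:
  Job 1: burst=8, C=8
  Job 2: burst=8, C=16
  Job 3: burst=11, C=27
Average completion = 51/3 = 17.0

17.0


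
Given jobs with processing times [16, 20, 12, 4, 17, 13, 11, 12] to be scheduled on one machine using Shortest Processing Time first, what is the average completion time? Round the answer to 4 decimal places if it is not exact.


Sort jobs by processing time (SPT order): [4, 11, 12, 12, 13, 16, 17, 20]
Compute completion times sequentially:
  Job 1: processing = 4, completes at 4
  Job 2: processing = 11, completes at 15
  Job 3: processing = 12, completes at 27
  Job 4: processing = 12, completes at 39
  Job 5: processing = 13, completes at 52
  Job 6: processing = 16, completes at 68
  Job 7: processing = 17, completes at 85
  Job 8: processing = 20, completes at 105
Sum of completion times = 395
Average completion time = 395/8 = 49.375

49.375


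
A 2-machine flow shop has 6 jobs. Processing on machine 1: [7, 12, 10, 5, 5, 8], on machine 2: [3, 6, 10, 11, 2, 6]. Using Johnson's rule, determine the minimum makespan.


Apply Johnson's rule:
  Group 1 (a <= b): [(4, 5, 11), (3, 10, 10)]
  Group 2 (a > b): [(2, 12, 6), (6, 8, 6), (1, 7, 3), (5, 5, 2)]
Optimal job order: [4, 3, 2, 6, 1, 5]
Schedule:
  Job 4: M1 done at 5, M2 done at 16
  Job 3: M1 done at 15, M2 done at 26
  Job 2: M1 done at 27, M2 done at 33
  Job 6: M1 done at 35, M2 done at 41
  Job 1: M1 done at 42, M2 done at 45
  Job 5: M1 done at 47, M2 done at 49
Makespan = 49

49


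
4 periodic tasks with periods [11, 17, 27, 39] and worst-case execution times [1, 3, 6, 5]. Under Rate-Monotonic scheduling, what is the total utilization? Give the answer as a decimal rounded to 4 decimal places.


Compute individual utilizations (exact fractions):
  Task 1: C/T = 1/11 (approx. 0.0909)
  Task 2: C/T = 3/17 (approx. 0.1765)
  Task 3: C/T = 6/27 = 2/9 (approx. 0.2222)
  Task 4: C/T = 5/39 (approx. 0.1282)
Total utilization U = 1/11 + 3/17 + 2/9 + 5/39 = 13517/21879
Rounded to 4 decimal places: U = 0.6178
RM (Liu & Layland) bound for 4 tasks = 0.756828; compare with U = 13517/21879 (approx. 0.617807)
U <= bound, so schedulable by RM sufficient condition.

0.6178


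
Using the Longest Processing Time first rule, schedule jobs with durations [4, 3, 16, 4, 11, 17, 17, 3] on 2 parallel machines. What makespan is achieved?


Sort jobs in decreasing order (LPT): [17, 17, 16, 11, 4, 4, 3, 3]
Assign each job to the least loaded machine:
  Machine 1: jobs [17, 16, 3, 3], load = 39
  Machine 2: jobs [17, 11, 4, 4], load = 36
Makespan = max load = 39

39


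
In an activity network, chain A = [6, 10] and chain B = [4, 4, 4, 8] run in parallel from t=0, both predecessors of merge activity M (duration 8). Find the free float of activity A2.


ES(A2) = sum of predecessors on chain A = 6
EF(A2) = ES + duration = 6 + 10 = 16
Successor of A2 is M. ES(M) = max(sum(A), sum(B)) = max(16, 20) = 20
Free float = ES(successor) - EF(current) = 20 - 16 = 4

4


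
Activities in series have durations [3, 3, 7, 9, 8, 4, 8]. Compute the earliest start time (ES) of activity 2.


Activity 2 starts after activities 1 through 1 complete.
Predecessor durations: [3]
ES = 3 = 3

3


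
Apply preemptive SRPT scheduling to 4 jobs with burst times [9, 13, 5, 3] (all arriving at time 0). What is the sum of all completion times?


Since all jobs arrive at t=0, SRPT equals SPT ordering.
SPT order: [3, 5, 9, 13]
Completion times:
  Job 1: p=3, C=3
  Job 2: p=5, C=8
  Job 3: p=9, C=17
  Job 4: p=13, C=30
Total completion time = 3 + 8 + 17 + 30 = 58

58


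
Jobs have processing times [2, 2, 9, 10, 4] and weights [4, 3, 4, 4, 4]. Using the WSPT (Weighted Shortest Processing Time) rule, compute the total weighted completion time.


Compute p/w ratios and sort ascending (WSPT): [(2, 4), (2, 3), (4, 4), (9, 4), (10, 4)]
Compute weighted completion times:
  Job (p=2,w=4): C=2, w*C=4*2=8
  Job (p=2,w=3): C=4, w*C=3*4=12
  Job (p=4,w=4): C=8, w*C=4*8=32
  Job (p=9,w=4): C=17, w*C=4*17=68
  Job (p=10,w=4): C=27, w*C=4*27=108
Total weighted completion time = 228

228


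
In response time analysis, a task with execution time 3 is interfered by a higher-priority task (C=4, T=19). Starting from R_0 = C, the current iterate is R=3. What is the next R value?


R_next = C + ceil(R_prev / T_hp) * C_hp
ceil(3 / 19) = ceil(0.1579) = 1
Interference = 1 * 4 = 4
R_next = 3 + 4 = 7

7


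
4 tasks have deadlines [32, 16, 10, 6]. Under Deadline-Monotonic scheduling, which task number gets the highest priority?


Sort tasks by relative deadline (ascending):
  Task 4: deadline = 6
  Task 3: deadline = 10
  Task 2: deadline = 16
  Task 1: deadline = 32
Priority order (highest first): [4, 3, 2, 1]
Highest priority task = 4

4


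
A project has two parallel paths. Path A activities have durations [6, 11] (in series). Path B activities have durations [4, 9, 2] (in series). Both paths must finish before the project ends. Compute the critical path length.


Path A total = 6 + 11 = 17
Path B total = 4 + 9 + 2 = 15
Critical path = longest path = max(17, 15) = 17

17


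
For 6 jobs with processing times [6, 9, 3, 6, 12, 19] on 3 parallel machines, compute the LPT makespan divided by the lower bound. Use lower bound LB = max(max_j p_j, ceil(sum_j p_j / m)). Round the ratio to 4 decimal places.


LPT order: [19, 12, 9, 6, 6, 3]
Machine loads after assignment: [19, 18, 18]
LPT makespan = 19
Lower bound = max(max_job, ceil(total/3)) = max(19, 19) = 19
Ratio = 19 / 19 = 1.0

1.0


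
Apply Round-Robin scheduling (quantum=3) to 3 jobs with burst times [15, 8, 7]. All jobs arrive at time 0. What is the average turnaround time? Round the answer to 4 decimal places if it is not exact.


Time quantum = 3
Execution trace:
  J1 runs 3 units, time = 3
  J2 runs 3 units, time = 6
  J3 runs 3 units, time = 9
  J1 runs 3 units, time = 12
  J2 runs 3 units, time = 15
  J3 runs 3 units, time = 18
  J1 runs 3 units, time = 21
  J2 runs 2 units, time = 23
  J3 runs 1 units, time = 24
  J1 runs 3 units, time = 27
  J1 runs 3 units, time = 30
Finish times: [30, 23, 24]
Average turnaround = 77/3 = 25.6667

25.6667


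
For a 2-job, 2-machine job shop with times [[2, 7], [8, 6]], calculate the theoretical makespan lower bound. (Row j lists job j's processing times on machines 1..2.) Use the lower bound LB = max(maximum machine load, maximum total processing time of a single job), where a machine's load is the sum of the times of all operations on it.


Machine loads:
  Machine 1: 2 + 8 = 10
  Machine 2: 7 + 6 = 13
Max machine load = 13
Job totals:
  Job 1: 9
  Job 2: 14
Max job total = 14
Lower bound = max(13, 14) = 14

14


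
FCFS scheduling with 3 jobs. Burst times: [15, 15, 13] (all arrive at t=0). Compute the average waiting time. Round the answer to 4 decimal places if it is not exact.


FCFS order (as given): [15, 15, 13]
Waiting times:
  Job 1: wait = 0
  Job 2: wait = 15
  Job 3: wait = 30
Sum of waiting times = 45
Average waiting time = 45/3 = 15.0

15.0


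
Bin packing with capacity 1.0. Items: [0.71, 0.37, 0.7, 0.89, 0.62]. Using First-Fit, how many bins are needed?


Place items sequentially using First-Fit:
  Item 0.71 -> new Bin 1
  Item 0.37 -> new Bin 2
  Item 0.7 -> new Bin 3
  Item 0.89 -> new Bin 4
  Item 0.62 -> Bin 2 (now 0.99)
Total bins used = 4

4


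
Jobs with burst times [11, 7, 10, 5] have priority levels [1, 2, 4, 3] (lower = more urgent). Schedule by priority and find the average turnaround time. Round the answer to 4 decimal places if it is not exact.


Sort by priority (ascending = highest first):
Order: [(1, 11), (2, 7), (3, 5), (4, 10)]
Completion times:
  Priority 1, burst=11, C=11
  Priority 2, burst=7, C=18
  Priority 3, burst=5, C=23
  Priority 4, burst=10, C=33
Average turnaround = 85/4 = 21.25

21.25


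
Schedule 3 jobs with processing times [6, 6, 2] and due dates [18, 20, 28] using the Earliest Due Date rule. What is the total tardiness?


Sort by due date (EDD order): [(6, 18), (6, 20), (2, 28)]
Compute completion times and tardiness:
  Job 1: p=6, d=18, C=6, tardiness=max(0,6-18)=0
  Job 2: p=6, d=20, C=12, tardiness=max(0,12-20)=0
  Job 3: p=2, d=28, C=14, tardiness=max(0,14-28)=0
Total tardiness = 0

0


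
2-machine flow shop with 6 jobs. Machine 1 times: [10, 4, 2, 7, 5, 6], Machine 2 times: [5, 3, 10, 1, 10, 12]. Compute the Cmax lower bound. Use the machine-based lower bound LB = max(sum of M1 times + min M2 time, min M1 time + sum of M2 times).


LB1 = sum(M1 times) + min(M2 times) = 34 + 1 = 35
LB2 = min(M1 times) + sum(M2 times) = 2 + 41 = 43
Lower bound = max(LB1, LB2) = max(35, 43) = 43

43


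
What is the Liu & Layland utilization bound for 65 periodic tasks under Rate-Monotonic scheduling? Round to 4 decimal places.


Compute 2^(1/65) = 1.0107208638
Subtract 1: 1.0107208638 - 1 = 0.0107208638
Multiply by n: 65 * 0.0107208638 = 0.6968561470
Round to 4 dp: 0.6969

0.6969


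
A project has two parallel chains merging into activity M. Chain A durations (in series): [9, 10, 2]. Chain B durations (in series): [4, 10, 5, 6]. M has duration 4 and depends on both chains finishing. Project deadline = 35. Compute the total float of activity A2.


Forward pass: ES(A2) = sum of predecessors on chain A = 9
EF = ES + duration = 9 + 10 = 19
Backward pass: LF(M) = deadline = 35; LS(M) = 35 - 4 = 31
LF(A2) = LS(M) - sum(successors on chain A) = 31 - 2 = 29
LS = LF - duration = 29 - 10 = 19
Total float = LS - ES = 19 - 9 = 10

10


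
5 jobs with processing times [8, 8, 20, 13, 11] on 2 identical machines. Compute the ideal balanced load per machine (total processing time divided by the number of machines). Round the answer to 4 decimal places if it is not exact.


Total processing time = 8 + 8 + 20 + 13 + 11 = 60
Number of machines = 2
Ideal balanced load = 60 / 2 = 30.0

30.0


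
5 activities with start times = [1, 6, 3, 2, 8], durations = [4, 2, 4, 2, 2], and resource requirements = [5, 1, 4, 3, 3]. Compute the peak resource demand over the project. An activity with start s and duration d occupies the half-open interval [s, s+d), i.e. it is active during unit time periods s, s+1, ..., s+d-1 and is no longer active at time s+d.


Each activity i is active on [start_i, start_i + duration_i).
Compute total resource usage per time slot:
  t=0: active resources = [], total = 0
  t=1: active resources = [5], total = 5
  t=2: active resources = [5, 3], total = 8
  t=3: active resources = [5, 4, 3], total = 12
  t=4: active resources = [5, 4], total = 9
  t=5: active resources = [4], total = 4
  t=6: active resources = [1, 4], total = 5
  t=7: active resources = [1], total = 1
  t=8: active resources = [3], total = 3
  t=9: active resources = [3], total = 3
Peak resource demand = 12

12


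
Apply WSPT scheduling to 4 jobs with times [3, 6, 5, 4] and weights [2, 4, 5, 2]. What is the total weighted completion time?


Compute p/w ratios and sort ascending (WSPT): [(5, 5), (3, 2), (6, 4), (4, 2)]
Compute weighted completion times:
  Job (p=5,w=5): C=5, w*C=5*5=25
  Job (p=3,w=2): C=8, w*C=2*8=16
  Job (p=6,w=4): C=14, w*C=4*14=56
  Job (p=4,w=2): C=18, w*C=2*18=36
Total weighted completion time = 133

133


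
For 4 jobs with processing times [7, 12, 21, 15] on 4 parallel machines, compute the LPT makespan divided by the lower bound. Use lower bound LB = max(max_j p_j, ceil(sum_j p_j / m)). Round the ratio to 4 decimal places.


LPT order: [21, 15, 12, 7]
Machine loads after assignment: [21, 15, 12, 7]
LPT makespan = 21
Lower bound = max(max_job, ceil(total/4)) = max(21, 14) = 21
Ratio = 21 / 21 = 1.0

1.0


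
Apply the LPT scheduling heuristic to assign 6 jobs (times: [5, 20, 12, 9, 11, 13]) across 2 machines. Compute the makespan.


Sort jobs in decreasing order (LPT): [20, 13, 12, 11, 9, 5]
Assign each job to the least loaded machine:
  Machine 1: jobs [20, 11, 5], load = 36
  Machine 2: jobs [13, 12, 9], load = 34
Makespan = max load = 36

36


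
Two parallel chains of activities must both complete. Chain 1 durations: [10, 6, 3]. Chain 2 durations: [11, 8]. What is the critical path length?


Path A total = 10 + 6 + 3 = 19
Path B total = 11 + 8 = 19
Critical path = longest path = max(19, 19) = 19

19


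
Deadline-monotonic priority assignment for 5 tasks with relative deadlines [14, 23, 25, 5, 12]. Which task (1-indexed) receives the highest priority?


Sort tasks by relative deadline (ascending):
  Task 4: deadline = 5
  Task 5: deadline = 12
  Task 1: deadline = 14
  Task 2: deadline = 23
  Task 3: deadline = 25
Priority order (highest first): [4, 5, 1, 2, 3]
Highest priority task = 4

4


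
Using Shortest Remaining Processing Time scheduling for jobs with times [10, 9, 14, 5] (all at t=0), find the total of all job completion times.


Since all jobs arrive at t=0, SRPT equals SPT ordering.
SPT order: [5, 9, 10, 14]
Completion times:
  Job 1: p=5, C=5
  Job 2: p=9, C=14
  Job 3: p=10, C=24
  Job 4: p=14, C=38
Total completion time = 5 + 14 + 24 + 38 = 81

81


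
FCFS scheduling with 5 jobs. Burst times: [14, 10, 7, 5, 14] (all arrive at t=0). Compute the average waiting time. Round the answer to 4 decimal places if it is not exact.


FCFS order (as given): [14, 10, 7, 5, 14]
Waiting times:
  Job 1: wait = 0
  Job 2: wait = 14
  Job 3: wait = 24
  Job 4: wait = 31
  Job 5: wait = 36
Sum of waiting times = 105
Average waiting time = 105/5 = 21.0

21.0


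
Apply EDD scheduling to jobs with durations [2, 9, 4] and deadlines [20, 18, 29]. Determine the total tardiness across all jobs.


Sort by due date (EDD order): [(9, 18), (2, 20), (4, 29)]
Compute completion times and tardiness:
  Job 1: p=9, d=18, C=9, tardiness=max(0,9-18)=0
  Job 2: p=2, d=20, C=11, tardiness=max(0,11-20)=0
  Job 3: p=4, d=29, C=15, tardiness=max(0,15-29)=0
Total tardiness = 0

0


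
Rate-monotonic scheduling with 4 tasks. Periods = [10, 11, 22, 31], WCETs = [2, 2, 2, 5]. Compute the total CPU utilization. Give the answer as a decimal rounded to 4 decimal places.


Compute individual utilizations (exact fractions):
  Task 1: C/T = 2/10 = 1/5 (approx. 0.2)
  Task 2: C/T = 2/11 (approx. 0.1818)
  Task 3: C/T = 2/22 = 1/11 (approx. 0.0909)
  Task 4: C/T = 5/31 (approx. 0.1613)
Total utilization U = 1/5 + 2/11 + 1/11 + 5/31 = 1081/1705
Rounded to 4 decimal places: U = 0.6340
RM (Liu & Layland) bound for 4 tasks = 0.756828; compare with U = 1081/1705 (approx. 0.634018)
U <= bound, so schedulable by RM sufficient condition.

0.6340


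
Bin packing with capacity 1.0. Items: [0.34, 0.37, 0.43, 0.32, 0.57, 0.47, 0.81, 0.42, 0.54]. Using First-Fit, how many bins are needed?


Place items sequentially using First-Fit:
  Item 0.34 -> new Bin 1
  Item 0.37 -> Bin 1 (now 0.71)
  Item 0.43 -> new Bin 2
  Item 0.32 -> Bin 2 (now 0.75)
  Item 0.57 -> new Bin 3
  Item 0.47 -> new Bin 4
  Item 0.81 -> new Bin 5
  Item 0.42 -> Bin 3 (now 0.99)
  Item 0.54 -> new Bin 6
Total bins used = 6

6


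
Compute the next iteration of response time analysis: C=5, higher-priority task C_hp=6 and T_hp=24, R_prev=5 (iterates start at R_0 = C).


R_next = C + ceil(R_prev / T_hp) * C_hp
ceil(5 / 24) = ceil(0.2083) = 1
Interference = 1 * 6 = 6
R_next = 5 + 6 = 11

11


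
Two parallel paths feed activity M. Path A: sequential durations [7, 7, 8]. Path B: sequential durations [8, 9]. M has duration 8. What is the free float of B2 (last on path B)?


ES(B2) = sum of predecessors on chain B = 8
EF(B2) = ES + duration = 8 + 9 = 17
Successor of B2 is M. ES(M) = max(sum(A), sum(B)) = max(22, 17) = 22
Free float = ES(successor) - EF(current) = 22 - 17 = 5

5


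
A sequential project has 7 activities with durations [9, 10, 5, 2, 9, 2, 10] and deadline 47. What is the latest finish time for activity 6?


LF(activity 6) = deadline - sum of successor durations
Successors: activities 7 through 7 with durations [10]
Sum of successor durations = 10
LF = 47 - 10 = 37

37


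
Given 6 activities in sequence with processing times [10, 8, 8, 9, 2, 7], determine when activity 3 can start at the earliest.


Activity 3 starts after activities 1 through 2 complete.
Predecessor durations: [10, 8]
ES = 10 + 8 = 18

18


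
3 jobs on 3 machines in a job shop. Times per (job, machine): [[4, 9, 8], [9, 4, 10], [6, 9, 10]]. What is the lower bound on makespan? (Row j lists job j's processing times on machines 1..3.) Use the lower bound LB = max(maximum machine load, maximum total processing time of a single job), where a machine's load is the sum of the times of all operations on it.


Machine loads:
  Machine 1: 4 + 9 + 6 = 19
  Machine 2: 9 + 4 + 9 = 22
  Machine 3: 8 + 10 + 10 = 28
Max machine load = 28
Job totals:
  Job 1: 21
  Job 2: 23
  Job 3: 25
Max job total = 25
Lower bound = max(28, 25) = 28

28


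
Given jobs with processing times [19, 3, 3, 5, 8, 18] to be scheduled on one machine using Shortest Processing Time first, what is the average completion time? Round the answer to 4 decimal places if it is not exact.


Sort jobs by processing time (SPT order): [3, 3, 5, 8, 18, 19]
Compute completion times sequentially:
  Job 1: processing = 3, completes at 3
  Job 2: processing = 3, completes at 6
  Job 3: processing = 5, completes at 11
  Job 4: processing = 8, completes at 19
  Job 5: processing = 18, completes at 37
  Job 6: processing = 19, completes at 56
Sum of completion times = 132
Average completion time = 132/6 = 22.0

22.0


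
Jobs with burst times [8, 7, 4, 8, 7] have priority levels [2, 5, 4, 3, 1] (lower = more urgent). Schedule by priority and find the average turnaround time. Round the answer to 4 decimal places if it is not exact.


Sort by priority (ascending = highest first):
Order: [(1, 7), (2, 8), (3, 8), (4, 4), (5, 7)]
Completion times:
  Priority 1, burst=7, C=7
  Priority 2, burst=8, C=15
  Priority 3, burst=8, C=23
  Priority 4, burst=4, C=27
  Priority 5, burst=7, C=34
Average turnaround = 106/5 = 21.2

21.2


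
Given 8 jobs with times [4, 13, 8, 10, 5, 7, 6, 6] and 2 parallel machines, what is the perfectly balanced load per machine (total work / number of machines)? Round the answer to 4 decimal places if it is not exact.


Total processing time = 4 + 13 + 8 + 10 + 5 + 7 + 6 + 6 = 59
Number of machines = 2
Ideal balanced load = 59 / 2 = 29.5

29.5


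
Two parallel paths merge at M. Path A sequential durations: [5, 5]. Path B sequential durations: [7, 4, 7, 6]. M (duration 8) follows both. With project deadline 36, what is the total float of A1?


Forward pass: ES(A1) = sum of predecessors on chain A = 0
EF = ES + duration = 0 + 5 = 5
Backward pass: LF(M) = deadline = 36; LS(M) = 36 - 8 = 28
LF(A1) = LS(M) - sum(successors on chain A) = 28 - 5 = 23
LS = LF - duration = 23 - 5 = 18
Total float = LS - ES = 18 - 0 = 18

18


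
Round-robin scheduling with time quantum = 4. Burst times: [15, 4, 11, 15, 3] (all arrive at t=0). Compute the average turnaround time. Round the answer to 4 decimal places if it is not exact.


Time quantum = 4
Execution trace:
  J1 runs 4 units, time = 4
  J2 runs 4 units, time = 8
  J3 runs 4 units, time = 12
  J4 runs 4 units, time = 16
  J5 runs 3 units, time = 19
  J1 runs 4 units, time = 23
  J3 runs 4 units, time = 27
  J4 runs 4 units, time = 31
  J1 runs 4 units, time = 35
  J3 runs 3 units, time = 38
  J4 runs 4 units, time = 42
  J1 runs 3 units, time = 45
  J4 runs 3 units, time = 48
Finish times: [45, 8, 38, 48, 19]
Average turnaround = 158/5 = 31.6

31.6


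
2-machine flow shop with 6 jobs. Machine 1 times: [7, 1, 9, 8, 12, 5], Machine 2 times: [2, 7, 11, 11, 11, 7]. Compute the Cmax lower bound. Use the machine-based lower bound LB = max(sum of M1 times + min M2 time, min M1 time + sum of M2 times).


LB1 = sum(M1 times) + min(M2 times) = 42 + 2 = 44
LB2 = min(M1 times) + sum(M2 times) = 1 + 49 = 50
Lower bound = max(LB1, LB2) = max(44, 50) = 50

50


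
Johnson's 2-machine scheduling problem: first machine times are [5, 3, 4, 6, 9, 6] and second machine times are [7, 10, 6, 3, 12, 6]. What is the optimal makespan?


Apply Johnson's rule:
  Group 1 (a <= b): [(2, 3, 10), (3, 4, 6), (1, 5, 7), (6, 6, 6), (5, 9, 12)]
  Group 2 (a > b): [(4, 6, 3)]
Optimal job order: [2, 3, 1, 6, 5, 4]
Schedule:
  Job 2: M1 done at 3, M2 done at 13
  Job 3: M1 done at 7, M2 done at 19
  Job 1: M1 done at 12, M2 done at 26
  Job 6: M1 done at 18, M2 done at 32
  Job 5: M1 done at 27, M2 done at 44
  Job 4: M1 done at 33, M2 done at 47
Makespan = 47

47


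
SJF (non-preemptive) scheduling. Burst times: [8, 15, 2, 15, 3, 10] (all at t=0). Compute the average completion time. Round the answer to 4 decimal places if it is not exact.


SJF order (ascending): [2, 3, 8, 10, 15, 15]
Completion times:
  Job 1: burst=2, C=2
  Job 2: burst=3, C=5
  Job 3: burst=8, C=13
  Job 4: burst=10, C=23
  Job 5: burst=15, C=38
  Job 6: burst=15, C=53
Average completion = 134/6 = 22.3333

22.3333


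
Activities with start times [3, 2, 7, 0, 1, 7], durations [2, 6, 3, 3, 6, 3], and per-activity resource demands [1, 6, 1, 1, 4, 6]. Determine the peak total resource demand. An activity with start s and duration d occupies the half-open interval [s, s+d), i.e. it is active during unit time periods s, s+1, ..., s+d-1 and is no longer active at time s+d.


Each activity i is active on [start_i, start_i + duration_i).
Compute total resource usage per time slot:
  t=0: active resources = [1], total = 1
  t=1: active resources = [1, 4], total = 5
  t=2: active resources = [6, 1, 4], total = 11
  t=3: active resources = [1, 6, 4], total = 11
  t=4: active resources = [1, 6, 4], total = 11
  t=5: active resources = [6, 4], total = 10
  t=6: active resources = [6, 4], total = 10
  t=7: active resources = [6, 1, 6], total = 13
  t=8: active resources = [1, 6], total = 7
  t=9: active resources = [1, 6], total = 7
Peak resource demand = 13

13


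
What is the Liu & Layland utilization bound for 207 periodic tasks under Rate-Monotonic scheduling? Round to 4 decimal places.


Compute 2^(1/207) = 1.0033541497
Subtract 1: 1.0033541497 - 1 = 0.0033541497
Multiply by n: 207 * 0.0033541497 = 0.6943089879
Round to 4 dp: 0.6943

0.6943


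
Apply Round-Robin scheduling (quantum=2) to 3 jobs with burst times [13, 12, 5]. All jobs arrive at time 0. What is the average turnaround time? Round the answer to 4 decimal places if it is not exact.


Time quantum = 2
Execution trace:
  J1 runs 2 units, time = 2
  J2 runs 2 units, time = 4
  J3 runs 2 units, time = 6
  J1 runs 2 units, time = 8
  J2 runs 2 units, time = 10
  J3 runs 2 units, time = 12
  J1 runs 2 units, time = 14
  J2 runs 2 units, time = 16
  J3 runs 1 units, time = 17
  J1 runs 2 units, time = 19
  J2 runs 2 units, time = 21
  J1 runs 2 units, time = 23
  J2 runs 2 units, time = 25
  J1 runs 2 units, time = 27
  J2 runs 2 units, time = 29
  J1 runs 1 units, time = 30
Finish times: [30, 29, 17]
Average turnaround = 76/3 = 25.3333

25.3333


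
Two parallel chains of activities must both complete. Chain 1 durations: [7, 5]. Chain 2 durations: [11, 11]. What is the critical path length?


Path A total = 7 + 5 = 12
Path B total = 11 + 11 = 22
Critical path = longest path = max(12, 22) = 22

22


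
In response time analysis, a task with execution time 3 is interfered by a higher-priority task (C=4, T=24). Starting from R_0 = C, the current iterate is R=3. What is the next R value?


R_next = C + ceil(R_prev / T_hp) * C_hp
ceil(3 / 24) = ceil(0.125) = 1
Interference = 1 * 4 = 4
R_next = 3 + 4 = 7

7


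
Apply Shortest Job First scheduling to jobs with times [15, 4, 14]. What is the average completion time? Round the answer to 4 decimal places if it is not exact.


SJF order (ascending): [4, 14, 15]
Completion times:
  Job 1: burst=4, C=4
  Job 2: burst=14, C=18
  Job 3: burst=15, C=33
Average completion = 55/3 = 18.3333

18.3333


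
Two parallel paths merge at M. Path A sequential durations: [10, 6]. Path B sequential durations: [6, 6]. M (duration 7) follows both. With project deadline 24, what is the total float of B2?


Forward pass: ES(B2) = sum of predecessors on chain B = 6
EF = ES + duration = 6 + 6 = 12
Backward pass: LF(M) = deadline = 24; LS(M) = 24 - 7 = 17
LF(B2) = LS(M) - sum(successors on chain B) = 17 - 0 = 17
LS = LF - duration = 17 - 6 = 11
Total float = LS - ES = 11 - 6 = 5

5


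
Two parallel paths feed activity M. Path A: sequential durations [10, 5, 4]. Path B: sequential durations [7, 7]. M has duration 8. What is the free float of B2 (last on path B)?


ES(B2) = sum of predecessors on chain B = 7
EF(B2) = ES + duration = 7 + 7 = 14
Successor of B2 is M. ES(M) = max(sum(A), sum(B)) = max(19, 14) = 19
Free float = ES(successor) - EF(current) = 19 - 14 = 5

5


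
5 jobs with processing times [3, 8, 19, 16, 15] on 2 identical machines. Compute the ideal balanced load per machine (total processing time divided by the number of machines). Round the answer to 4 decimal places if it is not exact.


Total processing time = 3 + 8 + 19 + 16 + 15 = 61
Number of machines = 2
Ideal balanced load = 61 / 2 = 30.5

30.5


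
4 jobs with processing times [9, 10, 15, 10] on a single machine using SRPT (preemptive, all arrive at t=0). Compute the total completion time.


Since all jobs arrive at t=0, SRPT equals SPT ordering.
SPT order: [9, 10, 10, 15]
Completion times:
  Job 1: p=9, C=9
  Job 2: p=10, C=19
  Job 3: p=10, C=29
  Job 4: p=15, C=44
Total completion time = 9 + 19 + 29 + 44 = 101

101


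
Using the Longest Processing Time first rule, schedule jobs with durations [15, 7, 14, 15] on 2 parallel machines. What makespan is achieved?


Sort jobs in decreasing order (LPT): [15, 15, 14, 7]
Assign each job to the least loaded machine:
  Machine 1: jobs [15, 14], load = 29
  Machine 2: jobs [15, 7], load = 22
Makespan = max load = 29

29


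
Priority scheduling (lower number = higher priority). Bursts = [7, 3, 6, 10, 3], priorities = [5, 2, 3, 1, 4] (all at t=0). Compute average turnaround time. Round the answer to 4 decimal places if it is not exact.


Sort by priority (ascending = highest first):
Order: [(1, 10), (2, 3), (3, 6), (4, 3), (5, 7)]
Completion times:
  Priority 1, burst=10, C=10
  Priority 2, burst=3, C=13
  Priority 3, burst=6, C=19
  Priority 4, burst=3, C=22
  Priority 5, burst=7, C=29
Average turnaround = 93/5 = 18.6

18.6


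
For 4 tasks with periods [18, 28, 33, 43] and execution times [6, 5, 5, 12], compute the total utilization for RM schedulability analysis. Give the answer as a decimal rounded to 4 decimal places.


Compute individual utilizations (exact fractions):
  Task 1: C/T = 6/18 = 1/3 (approx. 0.3333)
  Task 2: C/T = 5/28 (approx. 0.1786)
  Task 3: C/T = 5/33 (approx. 0.1515)
  Task 4: C/T = 12/43 (approx. 0.2791)
Total utilization U = 1/3 + 5/28 + 5/33 + 12/43 = 37447/39732
Rounded to 4 decimal places: U = 0.9425
RM (Liu & Layland) bound for 4 tasks = 0.756828; compare with U = 37447/39732 (approx. 0.942490)
bound < U <= 1, so the RM sufficient condition is not met (inconclusive; an exact test such as response-time analysis is needed).

0.9425


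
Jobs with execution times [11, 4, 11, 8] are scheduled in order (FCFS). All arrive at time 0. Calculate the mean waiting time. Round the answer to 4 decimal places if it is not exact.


FCFS order (as given): [11, 4, 11, 8]
Waiting times:
  Job 1: wait = 0
  Job 2: wait = 11
  Job 3: wait = 15
  Job 4: wait = 26
Sum of waiting times = 52
Average waiting time = 52/4 = 13.0

13.0


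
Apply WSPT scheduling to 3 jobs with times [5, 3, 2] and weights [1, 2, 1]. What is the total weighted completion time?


Compute p/w ratios and sort ascending (WSPT): [(3, 2), (2, 1), (5, 1)]
Compute weighted completion times:
  Job (p=3,w=2): C=3, w*C=2*3=6
  Job (p=2,w=1): C=5, w*C=1*5=5
  Job (p=5,w=1): C=10, w*C=1*10=10
Total weighted completion time = 21

21


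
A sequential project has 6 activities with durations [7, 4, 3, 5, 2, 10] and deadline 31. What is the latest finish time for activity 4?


LF(activity 4) = deadline - sum of successor durations
Successors: activities 5 through 6 with durations [2, 10]
Sum of successor durations = 12
LF = 31 - 12 = 19

19


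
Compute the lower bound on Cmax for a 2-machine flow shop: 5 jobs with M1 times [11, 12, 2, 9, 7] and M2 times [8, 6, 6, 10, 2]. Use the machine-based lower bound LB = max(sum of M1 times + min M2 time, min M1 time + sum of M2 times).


LB1 = sum(M1 times) + min(M2 times) = 41 + 2 = 43
LB2 = min(M1 times) + sum(M2 times) = 2 + 32 = 34
Lower bound = max(LB1, LB2) = max(43, 34) = 43

43


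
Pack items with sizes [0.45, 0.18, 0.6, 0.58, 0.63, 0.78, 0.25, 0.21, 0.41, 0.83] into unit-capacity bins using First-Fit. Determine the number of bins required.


Place items sequentially using First-Fit:
  Item 0.45 -> new Bin 1
  Item 0.18 -> Bin 1 (now 0.63)
  Item 0.6 -> new Bin 2
  Item 0.58 -> new Bin 3
  Item 0.63 -> new Bin 4
  Item 0.78 -> new Bin 5
  Item 0.25 -> Bin 1 (now 0.88)
  Item 0.21 -> Bin 2 (now 0.81)
  Item 0.41 -> Bin 3 (now 0.99)
  Item 0.83 -> new Bin 6
Total bins used = 6

6


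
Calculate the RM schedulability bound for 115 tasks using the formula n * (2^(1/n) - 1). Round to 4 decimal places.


Compute 2^(1/115) = 1.0060455679
Subtract 1: 1.0060455679 - 1 = 0.0060455679
Multiply by n: 115 * 0.0060455679 = 0.6952403085
Round to 4 dp: 0.6952

0.6952


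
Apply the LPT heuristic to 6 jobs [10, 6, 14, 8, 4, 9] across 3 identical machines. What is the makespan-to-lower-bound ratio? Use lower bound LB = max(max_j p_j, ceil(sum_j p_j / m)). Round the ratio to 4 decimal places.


LPT order: [14, 10, 9, 8, 6, 4]
Machine loads after assignment: [18, 16, 17]
LPT makespan = 18
Lower bound = max(max_job, ceil(total/3)) = max(14, 17) = 17
Ratio = 18 / 17 = 1.0588

1.0588


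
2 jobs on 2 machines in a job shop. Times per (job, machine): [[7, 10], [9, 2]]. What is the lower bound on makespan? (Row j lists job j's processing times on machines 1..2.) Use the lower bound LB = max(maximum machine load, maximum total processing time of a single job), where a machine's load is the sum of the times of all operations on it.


Machine loads:
  Machine 1: 7 + 9 = 16
  Machine 2: 10 + 2 = 12
Max machine load = 16
Job totals:
  Job 1: 17
  Job 2: 11
Max job total = 17
Lower bound = max(16, 17) = 17

17


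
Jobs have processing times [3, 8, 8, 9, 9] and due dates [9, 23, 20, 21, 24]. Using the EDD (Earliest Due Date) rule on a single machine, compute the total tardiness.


Sort by due date (EDD order): [(3, 9), (8, 20), (9, 21), (8, 23), (9, 24)]
Compute completion times and tardiness:
  Job 1: p=3, d=9, C=3, tardiness=max(0,3-9)=0
  Job 2: p=8, d=20, C=11, tardiness=max(0,11-20)=0
  Job 3: p=9, d=21, C=20, tardiness=max(0,20-21)=0
  Job 4: p=8, d=23, C=28, tardiness=max(0,28-23)=5
  Job 5: p=9, d=24, C=37, tardiness=max(0,37-24)=13
Total tardiness = 18

18


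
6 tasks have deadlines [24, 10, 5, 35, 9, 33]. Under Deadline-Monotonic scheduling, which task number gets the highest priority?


Sort tasks by relative deadline (ascending):
  Task 3: deadline = 5
  Task 5: deadline = 9
  Task 2: deadline = 10
  Task 1: deadline = 24
  Task 6: deadline = 33
  Task 4: deadline = 35
Priority order (highest first): [3, 5, 2, 1, 6, 4]
Highest priority task = 3

3


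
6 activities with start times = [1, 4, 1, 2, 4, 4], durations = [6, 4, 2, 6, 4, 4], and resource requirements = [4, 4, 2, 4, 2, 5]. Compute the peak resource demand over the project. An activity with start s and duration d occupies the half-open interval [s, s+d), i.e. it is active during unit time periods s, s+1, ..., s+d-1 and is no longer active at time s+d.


Each activity i is active on [start_i, start_i + duration_i).
Compute total resource usage per time slot:
  t=0: active resources = [], total = 0
  t=1: active resources = [4, 2], total = 6
  t=2: active resources = [4, 2, 4], total = 10
  t=3: active resources = [4, 4], total = 8
  t=4: active resources = [4, 4, 4, 2, 5], total = 19
  t=5: active resources = [4, 4, 4, 2, 5], total = 19
  t=6: active resources = [4, 4, 4, 2, 5], total = 19
  t=7: active resources = [4, 4, 2, 5], total = 15
Peak resource demand = 19

19


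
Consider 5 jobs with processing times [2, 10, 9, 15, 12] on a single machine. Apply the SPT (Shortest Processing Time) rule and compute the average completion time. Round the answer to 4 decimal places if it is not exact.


Sort jobs by processing time (SPT order): [2, 9, 10, 12, 15]
Compute completion times sequentially:
  Job 1: processing = 2, completes at 2
  Job 2: processing = 9, completes at 11
  Job 3: processing = 10, completes at 21
  Job 4: processing = 12, completes at 33
  Job 5: processing = 15, completes at 48
Sum of completion times = 115
Average completion time = 115/5 = 23.0

23.0


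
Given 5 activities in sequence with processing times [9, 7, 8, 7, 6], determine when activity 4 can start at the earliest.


Activity 4 starts after activities 1 through 3 complete.
Predecessor durations: [9, 7, 8]
ES = 9 + 7 + 8 = 24

24


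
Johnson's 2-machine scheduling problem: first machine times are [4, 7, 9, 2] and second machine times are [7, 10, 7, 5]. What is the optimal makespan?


Apply Johnson's rule:
  Group 1 (a <= b): [(4, 2, 5), (1, 4, 7), (2, 7, 10)]
  Group 2 (a > b): [(3, 9, 7)]
Optimal job order: [4, 1, 2, 3]
Schedule:
  Job 4: M1 done at 2, M2 done at 7
  Job 1: M1 done at 6, M2 done at 14
  Job 2: M1 done at 13, M2 done at 24
  Job 3: M1 done at 22, M2 done at 31
Makespan = 31

31


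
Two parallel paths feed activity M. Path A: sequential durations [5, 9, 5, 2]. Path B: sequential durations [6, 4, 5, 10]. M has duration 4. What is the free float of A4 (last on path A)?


ES(A4) = sum of predecessors on chain A = 19
EF(A4) = ES + duration = 19 + 2 = 21
Successor of A4 is M. ES(M) = max(sum(A), sum(B)) = max(21, 25) = 25
Free float = ES(successor) - EF(current) = 25 - 21 = 4

4


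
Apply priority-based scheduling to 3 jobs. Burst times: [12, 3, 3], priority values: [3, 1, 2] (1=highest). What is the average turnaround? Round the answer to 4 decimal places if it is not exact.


Sort by priority (ascending = highest first):
Order: [(1, 3), (2, 3), (3, 12)]
Completion times:
  Priority 1, burst=3, C=3
  Priority 2, burst=3, C=6
  Priority 3, burst=12, C=18
Average turnaround = 27/3 = 9.0

9.0


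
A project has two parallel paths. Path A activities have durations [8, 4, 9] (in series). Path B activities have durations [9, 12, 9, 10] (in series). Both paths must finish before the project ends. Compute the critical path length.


Path A total = 8 + 4 + 9 = 21
Path B total = 9 + 12 + 9 + 10 = 40
Critical path = longest path = max(21, 40) = 40

40


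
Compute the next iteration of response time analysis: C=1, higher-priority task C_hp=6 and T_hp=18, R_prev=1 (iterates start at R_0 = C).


R_next = C + ceil(R_prev / T_hp) * C_hp
ceil(1 / 18) = ceil(0.0556) = 1
Interference = 1 * 6 = 6
R_next = 1 + 6 = 7

7


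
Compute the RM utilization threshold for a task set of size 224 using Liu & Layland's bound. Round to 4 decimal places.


Compute 2^(1/224) = 1.0030991997
Subtract 1: 1.0030991997 - 1 = 0.0030991997
Multiply by n: 224 * 0.0030991997 = 0.6942207328
Round to 4 dp: 0.6942

0.6942
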